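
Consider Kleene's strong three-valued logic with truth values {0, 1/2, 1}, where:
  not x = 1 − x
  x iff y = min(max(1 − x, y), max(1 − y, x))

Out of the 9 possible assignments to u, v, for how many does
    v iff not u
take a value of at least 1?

u = 0, v = 0 ↦ 0  <
u = 0, v = 1/2 ↦ 1/2  <
u = 0, v = 1 ↦ 1  ≥
u = 1/2, v = 0 ↦ 1/2  <
u = 1/2, v = 1/2 ↦ 1/2  <
u = 1/2, v = 1 ↦ 1/2  <
u = 1, v = 0 ↦ 1  ≥
u = 1, v = 1/2 ↦ 1/2  <
u = 1, v = 1 ↦ 0  <
So 2 of the 9 assignments meet the threshold.

2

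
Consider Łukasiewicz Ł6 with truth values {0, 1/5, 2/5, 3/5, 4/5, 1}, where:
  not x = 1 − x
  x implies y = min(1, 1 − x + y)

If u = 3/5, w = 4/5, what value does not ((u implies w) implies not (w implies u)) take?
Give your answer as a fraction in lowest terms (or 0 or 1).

4/5

u implies w = 3/5 implies 4/5 = 1
w implies u = 4/5 implies 3/5 = 4/5
not (w implies u) = not 4/5 = 1/5
(u implies w) implies not (w implies u) = 1 implies 1/5 = 1/5
not ((u implies w) implies not (w implies u)) = not 1/5 = 4/5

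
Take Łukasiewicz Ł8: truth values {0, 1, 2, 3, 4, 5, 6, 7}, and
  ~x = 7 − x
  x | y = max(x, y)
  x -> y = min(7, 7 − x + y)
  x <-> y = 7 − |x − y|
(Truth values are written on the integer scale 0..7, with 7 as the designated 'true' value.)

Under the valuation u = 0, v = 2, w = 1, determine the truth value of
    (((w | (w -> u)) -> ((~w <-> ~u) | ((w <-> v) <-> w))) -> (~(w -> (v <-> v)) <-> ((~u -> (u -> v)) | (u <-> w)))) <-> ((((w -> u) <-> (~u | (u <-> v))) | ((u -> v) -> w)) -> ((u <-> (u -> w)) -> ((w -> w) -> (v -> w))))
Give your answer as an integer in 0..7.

0

w -> u = 1 -> 0 = 6
w | (w -> u) = 1 | 6 = 6
~w = ~1 = 6
~u = ~0 = 7
~w <-> ~u = 6 <-> 7 = 6
w <-> v = 1 <-> 2 = 6
(w <-> v) <-> w = 6 <-> 1 = 2
(~w <-> ~u) | ((w <-> v) <-> w) = 6 | 2 = 6
(w | (w -> u)) -> ((~w <-> ~u) | ((w <-> v) <-> w)) = 6 -> 6 = 7
v <-> v = 2 <-> 2 = 7
w -> (v <-> v) = 1 -> 7 = 7
~(w -> (v <-> v)) = ~7 = 0
~u = ~0 = 7
u -> v = 0 -> 2 = 7
~u -> (u -> v) = 7 -> 7 = 7
u <-> w = 0 <-> 1 = 6
(~u -> (u -> v)) | (u <-> w) = 7 | 6 = 7
~(w -> (v <-> v)) <-> ((~u -> (u -> v)) | (u <-> w)) = 0 <-> 7 = 0
((w | (w -> u)) -> ((~w <-> ~u) | ((w <-> v) <-> w))) -> (~(w -> (v <-> v)) <-> ((~u -> (u -> v)) | (u <-> w))) = 7 -> 0 = 0
w -> u = 1 -> 0 = 6
~u = ~0 = 7
u <-> v = 0 <-> 2 = 5
~u | (u <-> v) = 7 | 5 = 7
(w -> u) <-> (~u | (u <-> v)) = 6 <-> 7 = 6
u -> v = 0 -> 2 = 7
(u -> v) -> w = 7 -> 1 = 1
((w -> u) <-> (~u | (u <-> v))) | ((u -> v) -> w) = 6 | 1 = 6
u -> w = 0 -> 1 = 7
u <-> (u -> w) = 0 <-> 7 = 0
w -> w = 1 -> 1 = 7
v -> w = 2 -> 1 = 6
(w -> w) -> (v -> w) = 7 -> 6 = 6
(u <-> (u -> w)) -> ((w -> w) -> (v -> w)) = 0 -> 6 = 7
(((w -> u) <-> (~u | (u <-> v))) | ((u -> v) -> w)) -> ((u <-> (u -> w)) -> ((w -> w) -> (v -> w))) = 6 -> 7 = 7
(((w | (w -> u)) -> ((~w <-> ~u) | ((w <-> v) <-> w))) -> (~(w -> (v <-> v)) <-> ((~u -> (u -> v)) | (u <-> w)))) <-> ((((w -> u) <-> (~u | (u <-> v))) | ((u -> v) -> w)) -> ((u <-> (u -> w)) -> ((w -> w) -> (v -> w)))) = 0 <-> 7 = 0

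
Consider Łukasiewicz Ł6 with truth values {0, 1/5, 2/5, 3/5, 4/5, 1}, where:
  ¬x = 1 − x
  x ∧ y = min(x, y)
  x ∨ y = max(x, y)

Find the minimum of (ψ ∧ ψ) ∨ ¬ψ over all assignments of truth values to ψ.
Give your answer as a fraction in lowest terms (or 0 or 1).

Take ψ = 2/5:
ψ ∧ ψ = 2/5 ∧ 2/5 = 2/5
¬ψ = ¬2/5 = 3/5
(ψ ∧ ψ) ∨ ¬ψ = 2/5 ∨ 3/5 = 3/5
No assignment yields a value below 3/5, so this is the minimum.

3/5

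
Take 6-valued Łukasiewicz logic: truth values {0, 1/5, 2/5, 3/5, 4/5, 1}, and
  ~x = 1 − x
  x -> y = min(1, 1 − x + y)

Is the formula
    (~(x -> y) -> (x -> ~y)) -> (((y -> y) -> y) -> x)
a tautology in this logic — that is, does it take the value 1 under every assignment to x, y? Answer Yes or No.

Counterexample: take x = 0, y = 1/5.
x -> y = 0 -> 1/5 = 1
~(x -> y) = ~1 = 0
~y = ~1/5 = 4/5
x -> ~y = 0 -> 4/5 = 1
~(x -> y) -> (x -> ~y) = 0 -> 1 = 1
y -> y = 1/5 -> 1/5 = 1
(y -> y) -> y = 1 -> 1/5 = 1/5
((y -> y) -> y) -> x = 1/5 -> 0 = 4/5
(~(x -> y) -> (x -> ~y)) -> (((y -> y) -> y) -> x) = 1 -> 4/5 = 4/5
This gives 4/5 ≠ 1.

No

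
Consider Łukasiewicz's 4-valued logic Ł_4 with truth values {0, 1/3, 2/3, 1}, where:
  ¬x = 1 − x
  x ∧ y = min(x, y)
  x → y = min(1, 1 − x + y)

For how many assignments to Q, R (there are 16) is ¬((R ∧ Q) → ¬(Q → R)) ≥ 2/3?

3

Q = 0, R = 0 ↦ 0  <
Q = 0, R = 1/3 ↦ 0  <
Q = 0, R = 2/3 ↦ 0  <
Q = 0, R = 1 ↦ 0  <
Q = 1/3, R = 0 ↦ 0  <
Q = 1/3, R = 1/3 ↦ 1/3  <
Q = 1/3, R = 2/3 ↦ 1/3  <
Q = 1/3, R = 1 ↦ 1/3  <
Q = 2/3, R = 0 ↦ 0  <
Q = 2/3, R = 1/3 ↦ 0  <
Q = 2/3, R = 2/3 ↦ 2/3  ≥
Q = 2/3, R = 1 ↦ 2/3  ≥
Q = 1, R = 0 ↦ 0  <
Q = 1, R = 1/3 ↦ 0  <
Q = 1, R = 2/3 ↦ 1/3  <
Q = 1, R = 1 ↦ 1  ≥
So 3 of the 16 assignments meet the threshold.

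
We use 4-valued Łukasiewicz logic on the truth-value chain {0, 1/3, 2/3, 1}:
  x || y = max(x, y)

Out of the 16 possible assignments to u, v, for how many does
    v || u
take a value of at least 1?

u = 0, v = 0 ↦ 0  <
u = 0, v = 1/3 ↦ 1/3  <
u = 0, v = 2/3 ↦ 2/3  <
u = 0, v = 1 ↦ 1  ≥
u = 1/3, v = 0 ↦ 1/3  <
u = 1/3, v = 1/3 ↦ 1/3  <
u = 1/3, v = 2/3 ↦ 2/3  <
u = 1/3, v = 1 ↦ 1  ≥
u = 2/3, v = 0 ↦ 2/3  <
u = 2/3, v = 1/3 ↦ 2/3  <
u = 2/3, v = 2/3 ↦ 2/3  <
u = 2/3, v = 1 ↦ 1  ≥
u = 1, v = 0 ↦ 1  ≥
u = 1, v = 1/3 ↦ 1  ≥
u = 1, v = 2/3 ↦ 1  ≥
u = 1, v = 1 ↦ 1  ≥
So 7 of the 16 assignments meet the threshold.

7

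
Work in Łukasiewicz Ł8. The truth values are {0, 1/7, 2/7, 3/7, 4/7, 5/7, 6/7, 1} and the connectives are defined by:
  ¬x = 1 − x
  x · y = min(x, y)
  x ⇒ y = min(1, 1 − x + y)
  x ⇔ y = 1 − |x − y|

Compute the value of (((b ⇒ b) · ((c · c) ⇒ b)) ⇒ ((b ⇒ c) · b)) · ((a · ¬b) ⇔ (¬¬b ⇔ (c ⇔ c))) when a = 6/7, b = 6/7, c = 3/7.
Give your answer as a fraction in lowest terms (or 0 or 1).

b ⇒ b = 6/7 ⇒ 6/7 = 1
c · c = 3/7 · 3/7 = 3/7
(c · c) ⇒ b = 3/7 ⇒ 6/7 = 1
(b ⇒ b) · ((c · c) ⇒ b) = 1 · 1 = 1
b ⇒ c = 6/7 ⇒ 3/7 = 4/7
(b ⇒ c) · b = 4/7 · 6/7 = 4/7
((b ⇒ b) · ((c · c) ⇒ b)) ⇒ ((b ⇒ c) · b) = 1 ⇒ 4/7 = 4/7
¬b = ¬6/7 = 1/7
a · ¬b = 6/7 · 1/7 = 1/7
¬b = ¬6/7 = 1/7
¬¬b = ¬1/7 = 6/7
c ⇔ c = 3/7 ⇔ 3/7 = 1
¬¬b ⇔ (c ⇔ c) = 6/7 ⇔ 1 = 6/7
(a · ¬b) ⇔ (¬¬b ⇔ (c ⇔ c)) = 1/7 ⇔ 6/7 = 2/7
(((b ⇒ b) · ((c · c) ⇒ b)) ⇒ ((b ⇒ c) · b)) · ((a · ¬b) ⇔ (¬¬b ⇔ (c ⇔ c))) = 4/7 · 2/7 = 2/7

2/7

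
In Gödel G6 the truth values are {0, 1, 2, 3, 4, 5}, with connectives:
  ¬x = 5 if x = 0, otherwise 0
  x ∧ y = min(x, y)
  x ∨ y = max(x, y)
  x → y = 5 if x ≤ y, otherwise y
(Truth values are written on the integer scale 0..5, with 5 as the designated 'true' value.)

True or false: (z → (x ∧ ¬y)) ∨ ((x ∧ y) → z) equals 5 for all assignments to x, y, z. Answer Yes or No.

No

Counterexample: take x = 2, y = 2, z = 1.
¬y = ¬2 = 0
x ∧ ¬y = 2 ∧ 0 = 0
z → (x ∧ ¬y) = 1 → 0 = 0
x ∧ y = 2 ∧ 2 = 2
(x ∧ y) → z = 2 → 1 = 1
(z → (x ∧ ¬y)) ∨ ((x ∧ y) → z) = 0 ∨ 1 = 1
This gives 1 ≠ 5.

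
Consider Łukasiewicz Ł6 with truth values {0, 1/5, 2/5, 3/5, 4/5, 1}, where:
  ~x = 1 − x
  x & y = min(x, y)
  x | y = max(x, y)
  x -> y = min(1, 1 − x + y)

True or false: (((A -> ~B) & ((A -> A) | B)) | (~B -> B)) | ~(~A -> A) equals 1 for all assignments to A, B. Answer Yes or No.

No

Counterexample: take A = 4/5, B = 2/5.
~B = ~2/5 = 3/5
A -> ~B = 4/5 -> 3/5 = 4/5
A -> A = 4/5 -> 4/5 = 1
(A -> A) | B = 1 | 2/5 = 1
(A -> ~B) & ((A -> A) | B) = 4/5 & 1 = 4/5
~B = ~2/5 = 3/5
~B -> B = 3/5 -> 2/5 = 4/5
((A -> ~B) & ((A -> A) | B)) | (~B -> B) = 4/5 | 4/5 = 4/5
~A = ~4/5 = 1/5
~A -> A = 1/5 -> 4/5 = 1
~(~A -> A) = ~1 = 0
(((A -> ~B) & ((A -> A) | B)) | (~B -> B)) | ~(~A -> A) = 4/5 | 0 = 4/5
This gives 4/5 ≠ 1.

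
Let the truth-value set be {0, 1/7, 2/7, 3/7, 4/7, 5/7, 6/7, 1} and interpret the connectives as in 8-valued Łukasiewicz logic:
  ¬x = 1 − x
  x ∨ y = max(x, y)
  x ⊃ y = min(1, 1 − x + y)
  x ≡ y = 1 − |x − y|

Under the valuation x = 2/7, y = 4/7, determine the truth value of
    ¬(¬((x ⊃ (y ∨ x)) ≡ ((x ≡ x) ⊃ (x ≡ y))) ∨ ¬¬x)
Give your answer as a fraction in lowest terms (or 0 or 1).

y ∨ x = 4/7 ∨ 2/7 = 4/7
x ⊃ (y ∨ x) = 2/7 ⊃ 4/7 = 1
x ≡ x = 2/7 ≡ 2/7 = 1
x ≡ y = 2/7 ≡ 4/7 = 5/7
(x ≡ x) ⊃ (x ≡ y) = 1 ⊃ 5/7 = 5/7
(x ⊃ (y ∨ x)) ≡ ((x ≡ x) ⊃ (x ≡ y)) = 1 ≡ 5/7 = 5/7
¬((x ⊃ (y ∨ x)) ≡ ((x ≡ x) ⊃ (x ≡ y))) = ¬5/7 = 2/7
¬x = ¬2/7 = 5/7
¬¬x = ¬5/7 = 2/7
¬((x ⊃ (y ∨ x)) ≡ ((x ≡ x) ⊃ (x ≡ y))) ∨ ¬¬x = 2/7 ∨ 2/7 = 2/7
¬(¬((x ⊃ (y ∨ x)) ≡ ((x ≡ x) ⊃ (x ≡ y))) ∨ ¬¬x) = ¬2/7 = 5/7

5/7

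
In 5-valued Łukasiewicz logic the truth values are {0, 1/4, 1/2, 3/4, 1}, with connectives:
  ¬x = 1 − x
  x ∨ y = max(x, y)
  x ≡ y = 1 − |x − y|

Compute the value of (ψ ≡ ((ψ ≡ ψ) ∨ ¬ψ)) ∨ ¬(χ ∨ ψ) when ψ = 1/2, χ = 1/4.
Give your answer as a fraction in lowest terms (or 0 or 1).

ψ ≡ ψ = 1/2 ≡ 1/2 = 1
¬ψ = ¬1/2 = 1/2
(ψ ≡ ψ) ∨ ¬ψ = 1 ∨ 1/2 = 1
ψ ≡ ((ψ ≡ ψ) ∨ ¬ψ) = 1/2 ≡ 1 = 1/2
χ ∨ ψ = 1/4 ∨ 1/2 = 1/2
¬(χ ∨ ψ) = ¬1/2 = 1/2
(ψ ≡ ((ψ ≡ ψ) ∨ ¬ψ)) ∨ ¬(χ ∨ ψ) = 1/2 ∨ 1/2 = 1/2

1/2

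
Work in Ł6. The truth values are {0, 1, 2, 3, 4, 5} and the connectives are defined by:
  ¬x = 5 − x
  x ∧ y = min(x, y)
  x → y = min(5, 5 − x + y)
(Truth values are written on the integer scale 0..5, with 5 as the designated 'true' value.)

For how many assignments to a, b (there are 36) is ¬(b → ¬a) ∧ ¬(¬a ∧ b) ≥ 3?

6

value 5: 1 assignment (counts)
value 4: 2 assignments (counts)
value 3: 3 assignments (counts)
value 2: 4 assignments
value 1: 5 assignments
value 0: 21 assignments
So 6 of the 36 assignments meet the threshold.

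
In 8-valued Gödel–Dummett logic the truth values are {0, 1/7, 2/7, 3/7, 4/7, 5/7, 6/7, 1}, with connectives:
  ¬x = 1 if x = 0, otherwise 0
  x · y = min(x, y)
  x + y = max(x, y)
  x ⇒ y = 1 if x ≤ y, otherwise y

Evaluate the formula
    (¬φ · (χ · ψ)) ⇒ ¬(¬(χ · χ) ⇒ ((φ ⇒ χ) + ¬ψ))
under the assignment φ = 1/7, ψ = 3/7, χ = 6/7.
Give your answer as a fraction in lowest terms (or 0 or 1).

1

¬φ = ¬1/7 = 0
χ · ψ = 6/7 · 3/7 = 3/7
¬φ · (χ · ψ) = 0 · 3/7 = 0
χ · χ = 6/7 · 6/7 = 6/7
¬(χ · χ) = ¬6/7 = 0
φ ⇒ χ = 1/7 ⇒ 6/7 = 1
¬ψ = ¬3/7 = 0
(φ ⇒ χ) + ¬ψ = 1 + 0 = 1
¬(χ · χ) ⇒ ((φ ⇒ χ) + ¬ψ) = 0 ⇒ 1 = 1
¬(¬(χ · χ) ⇒ ((φ ⇒ χ) + ¬ψ)) = ¬1 = 0
(¬φ · (χ · ψ)) ⇒ ¬(¬(χ · χ) ⇒ ((φ ⇒ χ) + ¬ψ)) = 0 ⇒ 0 = 1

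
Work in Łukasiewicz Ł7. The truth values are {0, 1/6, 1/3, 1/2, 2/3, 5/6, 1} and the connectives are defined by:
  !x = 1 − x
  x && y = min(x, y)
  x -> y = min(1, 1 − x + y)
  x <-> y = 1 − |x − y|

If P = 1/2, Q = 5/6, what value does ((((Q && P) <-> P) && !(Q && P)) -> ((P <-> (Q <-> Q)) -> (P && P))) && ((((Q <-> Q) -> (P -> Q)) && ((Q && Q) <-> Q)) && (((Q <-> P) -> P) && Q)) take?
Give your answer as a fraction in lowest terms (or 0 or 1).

Q && P = 5/6 && 1/2 = 1/2
(Q && P) <-> P = 1/2 <-> 1/2 = 1
Q && P = 5/6 && 1/2 = 1/2
!(Q && P) = !1/2 = 1/2
((Q && P) <-> P) && !(Q && P) = 1 && 1/2 = 1/2
Q <-> Q = 5/6 <-> 5/6 = 1
P <-> (Q <-> Q) = 1/2 <-> 1 = 1/2
P && P = 1/2 && 1/2 = 1/2
(P <-> (Q <-> Q)) -> (P && P) = 1/2 -> 1/2 = 1
(((Q && P) <-> P) && !(Q && P)) -> ((P <-> (Q <-> Q)) -> (P && P)) = 1/2 -> 1 = 1
Q <-> Q = 5/6 <-> 5/6 = 1
P -> Q = 1/2 -> 5/6 = 1
(Q <-> Q) -> (P -> Q) = 1 -> 1 = 1
Q && Q = 5/6 && 5/6 = 5/6
(Q && Q) <-> Q = 5/6 <-> 5/6 = 1
((Q <-> Q) -> (P -> Q)) && ((Q && Q) <-> Q) = 1 && 1 = 1
Q <-> P = 5/6 <-> 1/2 = 2/3
(Q <-> P) -> P = 2/3 -> 1/2 = 5/6
((Q <-> P) -> P) && Q = 5/6 && 5/6 = 5/6
(((Q <-> Q) -> (P -> Q)) && ((Q && Q) <-> Q)) && (((Q <-> P) -> P) && Q) = 1 && 5/6 = 5/6
((((Q && P) <-> P) && !(Q && P)) -> ((P <-> (Q <-> Q)) -> (P && P))) && ((((Q <-> Q) -> (P -> Q)) && ((Q && Q) <-> Q)) && (((Q <-> P) -> P) && Q)) = 1 && 5/6 = 5/6

5/6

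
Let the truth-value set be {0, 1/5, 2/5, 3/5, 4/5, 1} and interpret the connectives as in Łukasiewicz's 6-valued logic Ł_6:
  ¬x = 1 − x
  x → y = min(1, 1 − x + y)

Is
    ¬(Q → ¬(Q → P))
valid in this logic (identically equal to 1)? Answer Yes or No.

No

Counterexample: take P = 0, Q = 0.
Q → P = 0 → 0 = 1
¬(Q → P) = ¬1 = 0
Q → ¬(Q → P) = 0 → 0 = 1
¬(Q → ¬(Q → P)) = ¬1 = 0
This gives 0 ≠ 1.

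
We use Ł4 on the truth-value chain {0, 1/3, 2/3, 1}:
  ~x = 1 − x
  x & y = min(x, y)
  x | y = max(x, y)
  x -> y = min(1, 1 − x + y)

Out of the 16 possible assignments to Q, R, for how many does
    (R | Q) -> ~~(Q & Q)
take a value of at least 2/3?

Q = 0, R = 0 ↦ 1  ≥
Q = 0, R = 1/3 ↦ 2/3  ≥
Q = 0, R = 2/3 ↦ 1/3  <
Q = 0, R = 1 ↦ 0  <
Q = 1/3, R = 0 ↦ 1  ≥
Q = 1/3, R = 1/3 ↦ 1  ≥
Q = 1/3, R = 2/3 ↦ 2/3  ≥
Q = 1/3, R = 1 ↦ 1/3  <
Q = 2/3, R = 0 ↦ 1  ≥
Q = 2/3, R = 1/3 ↦ 1  ≥
Q = 2/3, R = 2/3 ↦ 1  ≥
Q = 2/3, R = 1 ↦ 2/3  ≥
Q = 1, R = 0 ↦ 1  ≥
Q = 1, R = 1/3 ↦ 1  ≥
Q = 1, R = 2/3 ↦ 1  ≥
Q = 1, R = 1 ↦ 1  ≥
So 13 of the 16 assignments meet the threshold.

13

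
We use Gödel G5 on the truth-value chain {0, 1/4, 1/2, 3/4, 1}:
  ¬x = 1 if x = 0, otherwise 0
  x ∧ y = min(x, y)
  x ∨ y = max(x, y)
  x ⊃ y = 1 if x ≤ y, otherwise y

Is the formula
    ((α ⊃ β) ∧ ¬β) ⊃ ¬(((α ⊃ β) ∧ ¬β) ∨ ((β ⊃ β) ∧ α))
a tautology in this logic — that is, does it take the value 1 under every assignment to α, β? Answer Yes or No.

Counterexample: take α = 0, β = 0.
α ⊃ β = 0 ⊃ 0 = 1
¬β = ¬0 = 1
(α ⊃ β) ∧ ¬β = 1 ∧ 1 = 1
β ⊃ β = 0 ⊃ 0 = 1
(β ⊃ β) ∧ α = 1 ∧ 0 = 0
((α ⊃ β) ∧ ¬β) ∨ ((β ⊃ β) ∧ α) = 1 ∨ 0 = 1
¬(((α ⊃ β) ∧ ¬β) ∨ ((β ⊃ β) ∧ α)) = ¬1 = 0
((α ⊃ β) ∧ ¬β) ⊃ ¬(((α ⊃ β) ∧ ¬β) ∨ ((β ⊃ β) ∧ α)) = 1 ⊃ 0 = 0
This gives 0 ≠ 1.

No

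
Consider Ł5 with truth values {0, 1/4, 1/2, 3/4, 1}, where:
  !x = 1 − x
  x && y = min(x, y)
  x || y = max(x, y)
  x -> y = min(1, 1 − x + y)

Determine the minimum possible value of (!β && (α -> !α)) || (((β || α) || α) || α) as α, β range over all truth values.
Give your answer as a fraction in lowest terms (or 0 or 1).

1/2

Take α = 0, β = 1/2:
!β = !1/2 = 1/2
!α = !0 = 1
α -> !α = 0 -> 1 = 1
!β && (α -> !α) = 1/2 && 1 = 1/2
β || α = 1/2 || 0 = 1/2
(β || α) || α = 1/2 || 0 = 1/2
((β || α) || α) || α = 1/2 || 0 = 1/2
(!β && (α -> !α)) || (((β || α) || α) || α) = 1/2 || 1/2 = 1/2
No assignment yields a value below 1/2, so this is the minimum.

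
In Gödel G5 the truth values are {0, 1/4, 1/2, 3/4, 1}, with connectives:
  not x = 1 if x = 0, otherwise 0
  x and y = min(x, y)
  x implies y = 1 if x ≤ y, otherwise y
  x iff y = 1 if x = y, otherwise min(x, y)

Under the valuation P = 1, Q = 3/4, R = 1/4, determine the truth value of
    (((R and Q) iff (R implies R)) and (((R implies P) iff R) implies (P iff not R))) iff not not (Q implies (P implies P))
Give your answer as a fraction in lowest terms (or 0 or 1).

0

R and Q = 1/4 and 3/4 = 1/4
R implies R = 1/4 implies 1/4 = 1
(R and Q) iff (R implies R) = 1/4 iff 1 = 1/4
R implies P = 1/4 implies 1 = 1
(R implies P) iff R = 1 iff 1/4 = 1/4
not R = not 1/4 = 0
P iff not R = 1 iff 0 = 0
((R implies P) iff R) implies (P iff not R) = 1/4 implies 0 = 0
((R and Q) iff (R implies R)) and (((R implies P) iff R) implies (P iff not R)) = 1/4 and 0 = 0
P implies P = 1 implies 1 = 1
Q implies (P implies P) = 3/4 implies 1 = 1
not (Q implies (P implies P)) = not 1 = 0
not not (Q implies (P implies P)) = not 0 = 1
(((R and Q) iff (R implies R)) and (((R implies P) iff R) implies (P iff not R))) iff not not (Q implies (P implies P)) = 0 iff 1 = 0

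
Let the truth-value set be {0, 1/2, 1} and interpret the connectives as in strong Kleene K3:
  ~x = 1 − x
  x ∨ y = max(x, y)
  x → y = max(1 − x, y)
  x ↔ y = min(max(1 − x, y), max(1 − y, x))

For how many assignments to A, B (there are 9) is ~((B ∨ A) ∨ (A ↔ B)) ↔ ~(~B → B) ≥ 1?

A = 0, B = 0 ↦ 0  <
A = 0, B = 1/2 ↦ 1/2  <
A = 0, B = 1 ↦ 1  ≥
A = 1/2, B = 0 ↦ 1/2  <
A = 1/2, B = 1/2 ↦ 1/2  <
A = 1/2, B = 1 ↦ 1  ≥
A = 1, B = 0 ↦ 0  <
A = 1, B = 1/2 ↦ 1/2  <
A = 1, B = 1 ↦ 1  ≥
So 3 of the 9 assignments meet the threshold.

3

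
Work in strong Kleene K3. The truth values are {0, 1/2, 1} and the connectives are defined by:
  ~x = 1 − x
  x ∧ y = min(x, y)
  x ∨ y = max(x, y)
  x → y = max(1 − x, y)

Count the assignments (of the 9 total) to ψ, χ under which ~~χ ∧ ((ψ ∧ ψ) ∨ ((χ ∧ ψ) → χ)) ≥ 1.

ψ = 0, χ = 0 ↦ 0  <
ψ = 0, χ = 1/2 ↦ 1/2  <
ψ = 0, χ = 1 ↦ 1  ≥
ψ = 1/2, χ = 0 ↦ 0  <
ψ = 1/2, χ = 1/2 ↦ 1/2  <
ψ = 1/2, χ = 1 ↦ 1  ≥
ψ = 1, χ = 0 ↦ 0  <
ψ = 1, χ = 1/2 ↦ 1/2  <
ψ = 1, χ = 1 ↦ 1  ≥
So 3 of the 9 assignments meet the threshold.

3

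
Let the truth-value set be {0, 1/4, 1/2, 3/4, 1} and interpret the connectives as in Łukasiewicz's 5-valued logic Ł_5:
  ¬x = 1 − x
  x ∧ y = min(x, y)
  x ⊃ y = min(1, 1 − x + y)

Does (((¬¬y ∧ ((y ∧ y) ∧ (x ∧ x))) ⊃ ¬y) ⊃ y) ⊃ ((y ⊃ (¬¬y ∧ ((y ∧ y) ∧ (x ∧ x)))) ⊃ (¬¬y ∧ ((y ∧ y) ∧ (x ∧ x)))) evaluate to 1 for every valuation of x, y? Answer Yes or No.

Counterexample: take x = 1/2, y = 3/4.
¬y = ¬3/4 = 1/4
¬¬y = ¬1/4 = 3/4
y ∧ y = 3/4 ∧ 3/4 = 3/4
x ∧ x = 1/2 ∧ 1/2 = 1/2
(y ∧ y) ∧ (x ∧ x) = 3/4 ∧ 1/2 = 1/2
¬¬y ∧ ((y ∧ y) ∧ (x ∧ x)) = 3/4 ∧ 1/2 = 1/2
¬y = ¬3/4 = 1/4
(¬¬y ∧ ((y ∧ y) ∧ (x ∧ x))) ⊃ ¬y = 1/2 ⊃ 1/4 = 3/4
((¬¬y ∧ ((y ∧ y) ∧ (x ∧ x))) ⊃ ¬y) ⊃ y = 3/4 ⊃ 3/4 = 1
¬y = ¬3/4 = 1/4
¬¬y = ¬1/4 = 3/4
y ∧ y = 3/4 ∧ 3/4 = 3/4
x ∧ x = 1/2 ∧ 1/2 = 1/2
(y ∧ y) ∧ (x ∧ x) = 3/4 ∧ 1/2 = 1/2
¬¬y ∧ ((y ∧ y) ∧ (x ∧ x)) = 3/4 ∧ 1/2 = 1/2
y ⊃ (¬¬y ∧ ((y ∧ y) ∧ (x ∧ x))) = 3/4 ⊃ 1/2 = 3/4
¬y = ¬3/4 = 1/4
¬¬y = ¬1/4 = 3/4
y ∧ y = 3/4 ∧ 3/4 = 3/4
x ∧ x = 1/2 ∧ 1/2 = 1/2
(y ∧ y) ∧ (x ∧ x) = 3/4 ∧ 1/2 = 1/2
¬¬y ∧ ((y ∧ y) ∧ (x ∧ x)) = 3/4 ∧ 1/2 = 1/2
(y ⊃ (¬¬y ∧ ((y ∧ y) ∧ (x ∧ x)))) ⊃ (¬¬y ∧ ((y ∧ y) ∧ (x ∧ x))) = 3/4 ⊃ 1/2 = 3/4
(((¬¬y ∧ ((y ∧ y) ∧ (x ∧ x))) ⊃ ¬y) ⊃ y) ⊃ ((y ⊃ (¬¬y ∧ ((y ∧ y) ∧ (x ∧ x)))) ⊃ (¬¬y ∧ ((y ∧ y) ∧ (x ∧ x)))) = 1 ⊃ 3/4 = 3/4
This gives 3/4 ≠ 1.

No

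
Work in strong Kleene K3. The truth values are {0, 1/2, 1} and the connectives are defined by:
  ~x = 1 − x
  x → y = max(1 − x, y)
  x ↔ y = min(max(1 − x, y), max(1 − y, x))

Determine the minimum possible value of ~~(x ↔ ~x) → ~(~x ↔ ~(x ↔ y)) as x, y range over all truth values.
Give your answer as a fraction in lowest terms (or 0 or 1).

Take x = 1/2, y = 0:
~x = ~1/2 = 1/2
x ↔ ~x = 1/2 ↔ 1/2 = 1/2
~(x ↔ ~x) = ~1/2 = 1/2
~~(x ↔ ~x) = ~1/2 = 1/2
~x = ~1/2 = 1/2
x ↔ y = 1/2 ↔ 0 = 1/2
~(x ↔ y) = ~1/2 = 1/2
~x ↔ ~(x ↔ y) = 1/2 ↔ 1/2 = 1/2
~(~x ↔ ~(x ↔ y)) = ~1/2 = 1/2
~~(x ↔ ~x) → ~(~x ↔ ~(x ↔ y)) = 1/2 → 1/2 = 1/2
No assignment yields a value below 1/2, so this is the minimum.

1/2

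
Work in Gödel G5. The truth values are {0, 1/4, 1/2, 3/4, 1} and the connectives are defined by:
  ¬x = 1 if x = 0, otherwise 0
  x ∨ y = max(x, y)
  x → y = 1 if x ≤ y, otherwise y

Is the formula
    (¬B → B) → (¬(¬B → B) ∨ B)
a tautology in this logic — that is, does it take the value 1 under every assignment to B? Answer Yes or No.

Counterexample: take B = 1/4.
¬B = ¬1/4 = 0
¬B → B = 0 → 1/4 = 1
¬B = ¬1/4 = 0
¬B → B = 0 → 1/4 = 1
¬(¬B → B) = ¬1 = 0
¬(¬B → B) ∨ B = 0 ∨ 1/4 = 1/4
(¬B → B) → (¬(¬B → B) ∨ B) = 1 → 1/4 = 1/4
This gives 1/4 ≠ 1.

No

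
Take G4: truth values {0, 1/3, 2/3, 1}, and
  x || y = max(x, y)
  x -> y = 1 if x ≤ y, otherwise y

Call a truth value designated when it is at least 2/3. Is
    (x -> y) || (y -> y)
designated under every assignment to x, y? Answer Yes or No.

Yes

x = 0, y = 0 ↦ 1
x = 0, y = 1/3 ↦ 1
x = 0, y = 2/3 ↦ 1
x = 0, y = 1 ↦ 1
x = 1/3, y = 0 ↦ 1
x = 1/3, y = 1/3 ↦ 1
x = 1/3, y = 2/3 ↦ 1
x = 1/3, y = 1 ↦ 1
x = 2/3, y = 0 ↦ 1
x = 2/3, y = 1/3 ↦ 1
x = 2/3, y = 2/3 ↦ 1
x = 2/3, y = 1 ↦ 1
x = 1, y = 0 ↦ 1
x = 1, y = 1/3 ↦ 1
x = 1, y = 2/3 ↦ 1
x = 1, y = 1 ↦ 1
Every assignment gives a value ≥ 2/3.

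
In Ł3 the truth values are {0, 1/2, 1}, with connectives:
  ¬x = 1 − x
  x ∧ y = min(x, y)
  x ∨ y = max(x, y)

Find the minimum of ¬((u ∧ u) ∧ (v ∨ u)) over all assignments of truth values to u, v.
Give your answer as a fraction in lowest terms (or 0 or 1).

Take u = 1, v = 0:
u ∧ u = 1 ∧ 1 = 1
v ∨ u = 0 ∨ 1 = 1
(u ∧ u) ∧ (v ∨ u) = 1 ∧ 1 = 1
¬((u ∧ u) ∧ (v ∨ u)) = ¬1 = 0
No assignment yields a value below 0, so this is the minimum.

0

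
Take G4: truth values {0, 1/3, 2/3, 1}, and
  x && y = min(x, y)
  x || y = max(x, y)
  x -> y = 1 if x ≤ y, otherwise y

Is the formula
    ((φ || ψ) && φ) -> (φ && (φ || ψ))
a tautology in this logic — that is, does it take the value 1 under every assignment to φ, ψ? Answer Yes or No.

φ = 0, ψ = 0 ↦ 1
φ = 0, ψ = 1/3 ↦ 1
φ = 0, ψ = 2/3 ↦ 1
φ = 0, ψ = 1 ↦ 1
φ = 1/3, ψ = 0 ↦ 1
φ = 1/3, ψ = 1/3 ↦ 1
φ = 1/3, ψ = 2/3 ↦ 1
φ = 1/3, ψ = 1 ↦ 1
φ = 2/3, ψ = 0 ↦ 1
φ = 2/3, ψ = 1/3 ↦ 1
φ = 2/3, ψ = 2/3 ↦ 1
φ = 2/3, ψ = 1 ↦ 1
φ = 1, ψ = 0 ↦ 1
φ = 1, ψ = 1/3 ↦ 1
φ = 1, ψ = 2/3 ↦ 1
φ = 1, ψ = 1 ↦ 1
Every assignment gives a value ≥ 1.

Yes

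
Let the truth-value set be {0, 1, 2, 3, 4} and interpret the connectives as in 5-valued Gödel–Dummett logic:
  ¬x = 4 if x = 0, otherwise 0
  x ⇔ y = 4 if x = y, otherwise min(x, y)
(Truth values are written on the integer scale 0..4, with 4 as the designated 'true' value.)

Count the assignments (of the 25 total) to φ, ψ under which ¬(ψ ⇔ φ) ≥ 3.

8

value 4: 8 assignments (counts)
value 0: 17 assignments
So 8 of the 25 assignments meet the threshold.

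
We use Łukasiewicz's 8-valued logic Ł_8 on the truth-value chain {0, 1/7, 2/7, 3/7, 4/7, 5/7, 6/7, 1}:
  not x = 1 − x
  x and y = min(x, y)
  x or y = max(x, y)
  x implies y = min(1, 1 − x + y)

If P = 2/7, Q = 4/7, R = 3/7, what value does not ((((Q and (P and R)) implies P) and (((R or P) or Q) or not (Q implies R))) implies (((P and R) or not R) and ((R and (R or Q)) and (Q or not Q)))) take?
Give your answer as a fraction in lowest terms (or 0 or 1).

P and R = 2/7 and 3/7 = 2/7
Q and (P and R) = 4/7 and 2/7 = 2/7
(Q and (P and R)) implies P = 2/7 implies 2/7 = 1
R or P = 3/7 or 2/7 = 3/7
(R or P) or Q = 3/7 or 4/7 = 4/7
Q implies R = 4/7 implies 3/7 = 6/7
not (Q implies R) = not 6/7 = 1/7
((R or P) or Q) or not (Q implies R) = 4/7 or 1/7 = 4/7
((Q and (P and R)) implies P) and (((R or P) or Q) or not (Q implies R)) = 1 and 4/7 = 4/7
P and R = 2/7 and 3/7 = 2/7
not R = not 3/7 = 4/7
(P and R) or not R = 2/7 or 4/7 = 4/7
R or Q = 3/7 or 4/7 = 4/7
R and (R or Q) = 3/7 and 4/7 = 3/7
not Q = not 4/7 = 3/7
Q or not Q = 4/7 or 3/7 = 4/7
(R and (R or Q)) and (Q or not Q) = 3/7 and 4/7 = 3/7
((P and R) or not R) and ((R and (R or Q)) and (Q or not Q)) = 4/7 and 3/7 = 3/7
(((Q and (P and R)) implies P) and (((R or P) or Q) or not (Q implies R))) implies (((P and R) or not R) and ((R and (R or Q)) and (Q or not Q))) = 4/7 implies 3/7 = 6/7
not ((((Q and (P and R)) implies P) and (((R or P) or Q) or not (Q implies R))) implies (((P and R) or not R) and ((R and (R or Q)) and (Q or not Q)))) = not 6/7 = 1/7

1/7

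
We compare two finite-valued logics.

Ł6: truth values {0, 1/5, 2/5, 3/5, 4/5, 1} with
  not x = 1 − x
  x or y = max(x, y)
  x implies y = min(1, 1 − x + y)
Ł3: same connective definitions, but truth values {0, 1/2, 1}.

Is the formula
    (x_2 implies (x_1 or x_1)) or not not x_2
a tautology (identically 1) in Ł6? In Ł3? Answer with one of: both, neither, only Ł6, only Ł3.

neither

In Ł6: at x_1 = 0, x_2 = 1/5 the value is 4/5 — not a tautology.
In Ł3: at x_1 = 0, x_2 = 1/2 the value is 1/2 — not a tautology.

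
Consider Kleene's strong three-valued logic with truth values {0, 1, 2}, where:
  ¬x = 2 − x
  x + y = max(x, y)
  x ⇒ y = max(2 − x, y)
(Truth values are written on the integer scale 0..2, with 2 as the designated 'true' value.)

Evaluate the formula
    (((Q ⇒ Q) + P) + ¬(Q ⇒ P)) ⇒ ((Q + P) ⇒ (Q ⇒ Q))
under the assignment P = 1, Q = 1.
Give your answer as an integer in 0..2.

1

Q ⇒ Q = 1 ⇒ 1 = 1
(Q ⇒ Q) + P = 1 + 1 = 1
Q ⇒ P = 1 ⇒ 1 = 1
¬(Q ⇒ P) = ¬1 = 1
((Q ⇒ Q) + P) + ¬(Q ⇒ P) = 1 + 1 = 1
Q + P = 1 + 1 = 1
Q ⇒ Q = 1 ⇒ 1 = 1
(Q + P) ⇒ (Q ⇒ Q) = 1 ⇒ 1 = 1
(((Q ⇒ Q) + P) + ¬(Q ⇒ P)) ⇒ ((Q + P) ⇒ (Q ⇒ Q)) = 1 ⇒ 1 = 1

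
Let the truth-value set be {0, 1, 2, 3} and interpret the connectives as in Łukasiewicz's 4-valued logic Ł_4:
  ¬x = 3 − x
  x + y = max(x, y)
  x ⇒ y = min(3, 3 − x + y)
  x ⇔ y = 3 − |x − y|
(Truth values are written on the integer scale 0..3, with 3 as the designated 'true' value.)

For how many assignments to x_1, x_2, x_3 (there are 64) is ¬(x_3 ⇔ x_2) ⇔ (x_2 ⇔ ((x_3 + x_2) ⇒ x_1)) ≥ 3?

value 3: 22 assignments (counts)
value 2: 24 assignments
value 1: 14 assignments
value 0: 4 assignments
So 22 of the 64 assignments meet the threshold.

22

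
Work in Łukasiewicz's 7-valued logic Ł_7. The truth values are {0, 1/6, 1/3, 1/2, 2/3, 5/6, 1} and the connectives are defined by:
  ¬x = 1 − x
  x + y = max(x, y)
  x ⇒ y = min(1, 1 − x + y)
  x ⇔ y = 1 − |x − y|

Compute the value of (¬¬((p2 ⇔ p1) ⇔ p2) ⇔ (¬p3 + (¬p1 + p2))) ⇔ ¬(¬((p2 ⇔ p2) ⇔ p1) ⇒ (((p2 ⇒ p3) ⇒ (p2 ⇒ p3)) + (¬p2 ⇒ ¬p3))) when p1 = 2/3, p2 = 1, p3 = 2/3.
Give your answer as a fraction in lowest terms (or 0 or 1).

1/3

p2 ⇔ p1 = 1 ⇔ 2/3 = 2/3
(p2 ⇔ p1) ⇔ p2 = 2/3 ⇔ 1 = 2/3
¬((p2 ⇔ p1) ⇔ p2) = ¬2/3 = 1/3
¬¬((p2 ⇔ p1) ⇔ p2) = ¬1/3 = 2/3
¬p3 = ¬2/3 = 1/3
¬p1 = ¬2/3 = 1/3
¬p1 + p2 = 1/3 + 1 = 1
¬p3 + (¬p1 + p2) = 1/3 + 1 = 1
¬¬((p2 ⇔ p1) ⇔ p2) ⇔ (¬p3 + (¬p1 + p2)) = 2/3 ⇔ 1 = 2/3
p2 ⇔ p2 = 1 ⇔ 1 = 1
(p2 ⇔ p2) ⇔ p1 = 1 ⇔ 2/3 = 2/3
¬((p2 ⇔ p2) ⇔ p1) = ¬2/3 = 1/3
p2 ⇒ p3 = 1 ⇒ 2/3 = 2/3
p2 ⇒ p3 = 1 ⇒ 2/3 = 2/3
(p2 ⇒ p3) ⇒ (p2 ⇒ p3) = 2/3 ⇒ 2/3 = 1
¬p2 = ¬1 = 0
¬p3 = ¬2/3 = 1/3
¬p2 ⇒ ¬p3 = 0 ⇒ 1/3 = 1
((p2 ⇒ p3) ⇒ (p2 ⇒ p3)) + (¬p2 ⇒ ¬p3) = 1 + 1 = 1
¬((p2 ⇔ p2) ⇔ p1) ⇒ (((p2 ⇒ p3) ⇒ (p2 ⇒ p3)) + (¬p2 ⇒ ¬p3)) = 1/3 ⇒ 1 = 1
¬(¬((p2 ⇔ p2) ⇔ p1) ⇒ (((p2 ⇒ p3) ⇒ (p2 ⇒ p3)) + (¬p2 ⇒ ¬p3))) = ¬1 = 0
(¬¬((p2 ⇔ p1) ⇔ p2) ⇔ (¬p3 + (¬p1 + p2))) ⇔ ¬(¬((p2 ⇔ p2) ⇔ p1) ⇒ (((p2 ⇒ p3) ⇒ (p2 ⇒ p3)) + (¬p2 ⇒ ¬p3))) = 2/3 ⇔ 0 = 1/3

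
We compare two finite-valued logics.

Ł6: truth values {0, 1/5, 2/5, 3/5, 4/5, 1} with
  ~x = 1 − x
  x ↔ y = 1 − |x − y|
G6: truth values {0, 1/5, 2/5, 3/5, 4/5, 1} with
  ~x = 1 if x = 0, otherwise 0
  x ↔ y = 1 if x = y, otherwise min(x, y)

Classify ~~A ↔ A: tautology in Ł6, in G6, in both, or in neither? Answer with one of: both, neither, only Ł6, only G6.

In Ł6: every assignment gives 1 — tautology.
In G6: at A = 1/5 the value is 1/5 — not a tautology.

only Ł6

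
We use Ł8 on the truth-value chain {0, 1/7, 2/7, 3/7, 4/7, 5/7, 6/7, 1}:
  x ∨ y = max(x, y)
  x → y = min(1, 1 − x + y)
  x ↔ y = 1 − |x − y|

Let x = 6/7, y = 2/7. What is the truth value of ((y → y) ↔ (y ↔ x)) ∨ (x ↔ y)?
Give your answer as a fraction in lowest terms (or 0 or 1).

3/7

y → y = 2/7 → 2/7 = 1
y ↔ x = 2/7 ↔ 6/7 = 3/7
(y → y) ↔ (y ↔ x) = 1 ↔ 3/7 = 3/7
x ↔ y = 6/7 ↔ 2/7 = 3/7
((y → y) ↔ (y ↔ x)) ∨ (x ↔ y) = 3/7 ∨ 3/7 = 3/7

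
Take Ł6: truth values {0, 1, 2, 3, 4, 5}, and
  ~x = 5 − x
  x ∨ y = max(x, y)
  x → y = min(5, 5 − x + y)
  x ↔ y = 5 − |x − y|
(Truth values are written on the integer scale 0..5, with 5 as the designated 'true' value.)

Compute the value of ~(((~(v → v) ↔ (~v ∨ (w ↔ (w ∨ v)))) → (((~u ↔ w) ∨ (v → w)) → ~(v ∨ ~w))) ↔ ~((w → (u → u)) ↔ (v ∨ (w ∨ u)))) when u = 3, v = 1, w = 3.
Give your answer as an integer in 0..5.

v → v = 1 → 1 = 5
~(v → v) = ~5 = 0
~v = ~1 = 4
w ∨ v = 3 ∨ 1 = 3
w ↔ (w ∨ v) = 3 ↔ 3 = 5
~v ∨ (w ↔ (w ∨ v)) = 4 ∨ 5 = 5
~(v → v) ↔ (~v ∨ (w ↔ (w ∨ v))) = 0 ↔ 5 = 0
~u = ~3 = 2
~u ↔ w = 2 ↔ 3 = 4
v → w = 1 → 3 = 5
(~u ↔ w) ∨ (v → w) = 4 ∨ 5 = 5
~w = ~3 = 2
v ∨ ~w = 1 ∨ 2 = 2
~(v ∨ ~w) = ~2 = 3
((~u ↔ w) ∨ (v → w)) → ~(v ∨ ~w) = 5 → 3 = 3
(~(v → v) ↔ (~v ∨ (w ↔ (w ∨ v)))) → (((~u ↔ w) ∨ (v → w)) → ~(v ∨ ~w)) = 0 → 3 = 5
u → u = 3 → 3 = 5
w → (u → u) = 3 → 5 = 5
w ∨ u = 3 ∨ 3 = 3
v ∨ (w ∨ u) = 1 ∨ 3 = 3
(w → (u → u)) ↔ (v ∨ (w ∨ u)) = 5 ↔ 3 = 3
~((w → (u → u)) ↔ (v ∨ (w ∨ u))) = ~3 = 2
((~(v → v) ↔ (~v ∨ (w ↔ (w ∨ v)))) → (((~u ↔ w) ∨ (v → w)) → ~(v ∨ ~w))) ↔ ~((w → (u → u)) ↔ (v ∨ (w ∨ u))) = 5 ↔ 2 = 2
~(((~(v → v) ↔ (~v ∨ (w ↔ (w ∨ v)))) → (((~u ↔ w) ∨ (v → w)) → ~(v ∨ ~w))) ↔ ~((w → (u → u)) ↔ (v ∨ (w ∨ u)))) = ~2 = 3

3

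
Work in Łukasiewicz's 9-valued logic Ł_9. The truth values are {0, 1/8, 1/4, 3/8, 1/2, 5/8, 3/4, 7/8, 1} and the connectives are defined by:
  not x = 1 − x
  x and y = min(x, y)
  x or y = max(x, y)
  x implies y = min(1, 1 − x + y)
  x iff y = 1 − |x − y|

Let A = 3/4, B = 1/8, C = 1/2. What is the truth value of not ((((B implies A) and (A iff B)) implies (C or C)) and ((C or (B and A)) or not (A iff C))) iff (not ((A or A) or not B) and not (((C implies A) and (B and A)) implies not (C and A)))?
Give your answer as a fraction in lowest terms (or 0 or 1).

1/2

B implies A = 1/8 implies 3/4 = 1
A iff B = 3/4 iff 1/8 = 3/8
(B implies A) and (A iff B) = 1 and 3/8 = 3/8
C or C = 1/2 or 1/2 = 1/2
((B implies A) and (A iff B)) implies (C or C) = 3/8 implies 1/2 = 1
B and A = 1/8 and 3/4 = 1/8
C or (B and A) = 1/2 or 1/8 = 1/2
A iff C = 3/4 iff 1/2 = 3/4
not (A iff C) = not 3/4 = 1/4
(C or (B and A)) or not (A iff C) = 1/2 or 1/4 = 1/2
(((B implies A) and (A iff B)) implies (C or C)) and ((C or (B and A)) or not (A iff C)) = 1 and 1/2 = 1/2
not ((((B implies A) and (A iff B)) implies (C or C)) and ((C or (B and A)) or not (A iff C))) = not 1/2 = 1/2
A or A = 3/4 or 3/4 = 3/4
not B = not 1/8 = 7/8
(A or A) or not B = 3/4 or 7/8 = 7/8
not ((A or A) or not B) = not 7/8 = 1/8
C implies A = 1/2 implies 3/4 = 1
B and A = 1/8 and 3/4 = 1/8
(C implies A) and (B and A) = 1 and 1/8 = 1/8
C and A = 1/2 and 3/4 = 1/2
not (C and A) = not 1/2 = 1/2
((C implies A) and (B and A)) implies not (C and A) = 1/8 implies 1/2 = 1
not (((C implies A) and (B and A)) implies not (C and A)) = not 1 = 0
not ((A or A) or not B) and not (((C implies A) and (B and A)) implies not (C and A)) = 1/8 and 0 = 0
not ((((B implies A) and (A iff B)) implies (C or C)) and ((C or (B and A)) or not (A iff C))) iff (not ((A or A) or not B) and not (((C implies A) and (B and A)) implies not (C and A))) = 1/2 iff 0 = 1/2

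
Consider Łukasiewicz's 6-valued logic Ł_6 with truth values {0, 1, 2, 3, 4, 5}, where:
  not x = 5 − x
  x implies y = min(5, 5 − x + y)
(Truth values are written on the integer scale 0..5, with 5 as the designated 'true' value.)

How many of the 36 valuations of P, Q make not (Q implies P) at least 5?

value 5: 1 assignment (counts)
value 4: 2 assignments
value 3: 3 assignments
value 2: 4 assignments
value 1: 5 assignments
value 0: 21 assignments
So 1 of the 36 assignments meets the threshold.

1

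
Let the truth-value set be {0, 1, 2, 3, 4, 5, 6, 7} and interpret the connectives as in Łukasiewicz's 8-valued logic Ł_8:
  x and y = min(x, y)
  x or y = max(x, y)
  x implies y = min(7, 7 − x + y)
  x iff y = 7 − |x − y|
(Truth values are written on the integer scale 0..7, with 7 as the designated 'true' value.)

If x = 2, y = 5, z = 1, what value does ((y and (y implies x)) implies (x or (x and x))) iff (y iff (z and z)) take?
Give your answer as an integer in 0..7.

5

y implies x = 5 implies 2 = 4
y and (y implies x) = 5 and 4 = 4
x and x = 2 and 2 = 2
x or (x and x) = 2 or 2 = 2
(y and (y implies x)) implies (x or (x and x)) = 4 implies 2 = 5
z and z = 1 and 1 = 1
y iff (z and z) = 5 iff 1 = 3
((y and (y implies x)) implies (x or (x and x))) iff (y iff (z and z)) = 5 iff 3 = 5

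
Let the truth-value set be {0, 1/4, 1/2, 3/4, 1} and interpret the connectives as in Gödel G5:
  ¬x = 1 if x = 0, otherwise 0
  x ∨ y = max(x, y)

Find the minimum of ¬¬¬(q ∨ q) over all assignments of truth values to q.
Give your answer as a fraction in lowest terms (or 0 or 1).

0

Take q = 1/4:
q ∨ q = 1/4 ∨ 1/4 = 1/4
¬(q ∨ q) = ¬1/4 = 0
¬¬(q ∨ q) = ¬0 = 1
¬¬¬(q ∨ q) = ¬1 = 0
No assignment yields a value below 0, so this is the minimum.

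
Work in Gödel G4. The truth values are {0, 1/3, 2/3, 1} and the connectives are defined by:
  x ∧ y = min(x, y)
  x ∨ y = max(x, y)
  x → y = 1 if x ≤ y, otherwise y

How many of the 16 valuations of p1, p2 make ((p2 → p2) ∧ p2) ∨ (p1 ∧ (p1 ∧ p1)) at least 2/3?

12

p1 = 0, p2 = 0 ↦ 0  <
p1 = 0, p2 = 1/3 ↦ 1/3  <
p1 = 0, p2 = 2/3 ↦ 2/3  ≥
p1 = 0, p2 = 1 ↦ 1  ≥
p1 = 1/3, p2 = 0 ↦ 1/3  <
p1 = 1/3, p2 = 1/3 ↦ 1/3  <
p1 = 1/3, p2 = 2/3 ↦ 2/3  ≥
p1 = 1/3, p2 = 1 ↦ 1  ≥
p1 = 2/3, p2 = 0 ↦ 2/3  ≥
p1 = 2/3, p2 = 1/3 ↦ 2/3  ≥
p1 = 2/3, p2 = 2/3 ↦ 2/3  ≥
p1 = 2/3, p2 = 1 ↦ 1  ≥
p1 = 1, p2 = 0 ↦ 1  ≥
p1 = 1, p2 = 1/3 ↦ 1  ≥
p1 = 1, p2 = 2/3 ↦ 1  ≥
p1 = 1, p2 = 1 ↦ 1  ≥
So 12 of the 16 assignments meet the threshold.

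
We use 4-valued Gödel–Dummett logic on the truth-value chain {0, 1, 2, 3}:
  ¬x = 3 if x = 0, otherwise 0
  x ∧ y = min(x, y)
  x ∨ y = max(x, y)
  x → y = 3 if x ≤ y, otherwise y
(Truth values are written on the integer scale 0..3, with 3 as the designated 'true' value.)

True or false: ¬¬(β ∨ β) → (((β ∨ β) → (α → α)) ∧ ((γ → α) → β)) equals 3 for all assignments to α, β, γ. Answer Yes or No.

Counterexample: take α = 0, β = 1, γ = 0.
β ∨ β = 1 ∨ 1 = 1
¬(β ∨ β) = ¬1 = 0
¬¬(β ∨ β) = ¬0 = 3
β ∨ β = 1 ∨ 1 = 1
α → α = 0 → 0 = 3
(β ∨ β) → (α → α) = 1 → 3 = 3
γ → α = 0 → 0 = 3
(γ → α) → β = 3 → 1 = 1
((β ∨ β) → (α → α)) ∧ ((γ → α) → β) = 3 ∧ 1 = 1
¬¬(β ∨ β) → (((β ∨ β) → (α → α)) ∧ ((γ → α) → β)) = 3 → 1 = 1
This gives 1 ≠ 3.

No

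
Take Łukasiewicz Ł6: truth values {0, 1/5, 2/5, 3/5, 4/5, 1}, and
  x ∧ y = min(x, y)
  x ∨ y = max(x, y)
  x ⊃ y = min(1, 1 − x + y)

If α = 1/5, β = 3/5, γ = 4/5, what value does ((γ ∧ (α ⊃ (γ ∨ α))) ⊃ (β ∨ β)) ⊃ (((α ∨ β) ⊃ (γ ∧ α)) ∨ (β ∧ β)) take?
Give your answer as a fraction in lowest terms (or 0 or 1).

4/5

γ ∨ α = 4/5 ∨ 1/5 = 4/5
α ⊃ (γ ∨ α) = 1/5 ⊃ 4/5 = 1
γ ∧ (α ⊃ (γ ∨ α)) = 4/5 ∧ 1 = 4/5
β ∨ β = 3/5 ∨ 3/5 = 3/5
(γ ∧ (α ⊃ (γ ∨ α))) ⊃ (β ∨ β) = 4/5 ⊃ 3/5 = 4/5
α ∨ β = 1/5 ∨ 3/5 = 3/5
γ ∧ α = 4/5 ∧ 1/5 = 1/5
(α ∨ β) ⊃ (γ ∧ α) = 3/5 ⊃ 1/5 = 3/5
β ∧ β = 3/5 ∧ 3/5 = 3/5
((α ∨ β) ⊃ (γ ∧ α)) ∨ (β ∧ β) = 3/5 ∨ 3/5 = 3/5
((γ ∧ (α ⊃ (γ ∨ α))) ⊃ (β ∨ β)) ⊃ (((α ∨ β) ⊃ (γ ∧ α)) ∨ (β ∧ β)) = 4/5 ⊃ 3/5 = 4/5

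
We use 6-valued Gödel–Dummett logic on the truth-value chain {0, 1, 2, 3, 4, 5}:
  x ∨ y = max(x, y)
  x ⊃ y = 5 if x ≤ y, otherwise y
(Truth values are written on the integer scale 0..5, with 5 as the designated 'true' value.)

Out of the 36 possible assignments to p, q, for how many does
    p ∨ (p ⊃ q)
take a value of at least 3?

33

value 5: 26 assignments (counts)
value 4: 4 assignments (counts)
value 3: 3 assignments (counts)
value 2: 2 assignments
value 1: 1 assignment
So 33 of the 36 assignments meet the threshold.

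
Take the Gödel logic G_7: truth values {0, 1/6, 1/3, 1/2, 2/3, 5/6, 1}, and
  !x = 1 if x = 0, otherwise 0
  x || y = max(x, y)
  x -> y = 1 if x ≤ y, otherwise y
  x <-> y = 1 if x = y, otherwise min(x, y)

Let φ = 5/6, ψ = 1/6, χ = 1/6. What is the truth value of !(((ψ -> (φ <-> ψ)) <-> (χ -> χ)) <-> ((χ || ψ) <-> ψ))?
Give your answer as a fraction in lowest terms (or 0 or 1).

φ <-> ψ = 5/6 <-> 1/6 = 1/6
ψ -> (φ <-> ψ) = 1/6 -> 1/6 = 1
χ -> χ = 1/6 -> 1/6 = 1
(ψ -> (φ <-> ψ)) <-> (χ -> χ) = 1 <-> 1 = 1
χ || ψ = 1/6 || 1/6 = 1/6
(χ || ψ) <-> ψ = 1/6 <-> 1/6 = 1
((ψ -> (φ <-> ψ)) <-> (χ -> χ)) <-> ((χ || ψ) <-> ψ) = 1 <-> 1 = 1
!(((ψ -> (φ <-> ψ)) <-> (χ -> χ)) <-> ((χ || ψ) <-> ψ)) = !1 = 0

0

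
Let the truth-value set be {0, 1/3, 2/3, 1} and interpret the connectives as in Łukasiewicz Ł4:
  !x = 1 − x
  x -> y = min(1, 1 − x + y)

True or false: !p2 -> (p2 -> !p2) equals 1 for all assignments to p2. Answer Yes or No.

Yes

p2 = 0 ↦ 1
p2 = 1/3 ↦ 1
p2 = 2/3 ↦ 1
p2 = 1 ↦ 1
Every assignment gives a value ≥ 1.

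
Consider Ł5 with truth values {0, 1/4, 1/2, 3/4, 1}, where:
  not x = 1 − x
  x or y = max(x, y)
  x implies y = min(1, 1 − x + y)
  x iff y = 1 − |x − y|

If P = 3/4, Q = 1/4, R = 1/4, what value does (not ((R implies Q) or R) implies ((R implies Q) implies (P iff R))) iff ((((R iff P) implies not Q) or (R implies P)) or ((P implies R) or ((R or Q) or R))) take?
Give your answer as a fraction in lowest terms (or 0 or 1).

R implies Q = 1/4 implies 1/4 = 1
(R implies Q) or R = 1 or 1/4 = 1
not ((R implies Q) or R) = not 1 = 0
R implies Q = 1/4 implies 1/4 = 1
P iff R = 3/4 iff 1/4 = 1/2
(R implies Q) implies (P iff R) = 1 implies 1/2 = 1/2
not ((R implies Q) or R) implies ((R implies Q) implies (P iff R)) = 0 implies 1/2 = 1
R iff P = 1/4 iff 3/4 = 1/2
not Q = not 1/4 = 3/4
(R iff P) implies not Q = 1/2 implies 3/4 = 1
R implies P = 1/4 implies 3/4 = 1
((R iff P) implies not Q) or (R implies P) = 1 or 1 = 1
P implies R = 3/4 implies 1/4 = 1/2
R or Q = 1/4 or 1/4 = 1/4
(R or Q) or R = 1/4 or 1/4 = 1/4
(P implies R) or ((R or Q) or R) = 1/2 or 1/4 = 1/2
(((R iff P) implies not Q) or (R implies P)) or ((P implies R) or ((R or Q) or R)) = 1 or 1/2 = 1
(not ((R implies Q) or R) implies ((R implies Q) implies (P iff R))) iff ((((R iff P) implies not Q) or (R implies P)) or ((P implies R) or ((R or Q) or R))) = 1 iff 1 = 1

1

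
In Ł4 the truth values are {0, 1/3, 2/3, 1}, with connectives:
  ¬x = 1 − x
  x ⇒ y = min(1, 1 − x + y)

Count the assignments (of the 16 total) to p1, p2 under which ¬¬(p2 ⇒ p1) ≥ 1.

p1 = 0, p2 = 0 ↦ 1  ≥
p1 = 0, p2 = 1/3 ↦ 2/3  <
p1 = 0, p2 = 2/3 ↦ 1/3  <
p1 = 0, p2 = 1 ↦ 0  <
p1 = 1/3, p2 = 0 ↦ 1  ≥
p1 = 1/3, p2 = 1/3 ↦ 1  ≥
p1 = 1/3, p2 = 2/3 ↦ 2/3  <
p1 = 1/3, p2 = 1 ↦ 1/3  <
p1 = 2/3, p2 = 0 ↦ 1  ≥
p1 = 2/3, p2 = 1/3 ↦ 1  ≥
p1 = 2/3, p2 = 2/3 ↦ 1  ≥
p1 = 2/3, p2 = 1 ↦ 2/3  <
p1 = 1, p2 = 0 ↦ 1  ≥
p1 = 1, p2 = 1/3 ↦ 1  ≥
p1 = 1, p2 = 2/3 ↦ 1  ≥
p1 = 1, p2 = 1 ↦ 1  ≥
So 10 of the 16 assignments meet the threshold.

10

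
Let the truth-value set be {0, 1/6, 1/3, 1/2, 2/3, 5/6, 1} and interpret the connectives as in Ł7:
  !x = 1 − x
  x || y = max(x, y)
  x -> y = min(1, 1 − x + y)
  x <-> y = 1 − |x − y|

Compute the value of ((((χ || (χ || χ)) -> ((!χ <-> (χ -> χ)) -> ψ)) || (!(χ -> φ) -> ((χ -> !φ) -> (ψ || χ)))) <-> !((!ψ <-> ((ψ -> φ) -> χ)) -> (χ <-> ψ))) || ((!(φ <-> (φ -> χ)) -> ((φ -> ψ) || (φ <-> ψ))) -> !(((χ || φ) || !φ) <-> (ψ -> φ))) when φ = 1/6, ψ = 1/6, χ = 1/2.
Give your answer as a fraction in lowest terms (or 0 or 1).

χ || χ = 1/2 || 1/2 = 1/2
χ || (χ || χ) = 1/2 || 1/2 = 1/2
!χ = !1/2 = 1/2
χ -> χ = 1/2 -> 1/2 = 1
!χ <-> (χ -> χ) = 1/2 <-> 1 = 1/2
(!χ <-> (χ -> χ)) -> ψ = 1/2 -> 1/6 = 2/3
(χ || (χ || χ)) -> ((!χ <-> (χ -> χ)) -> ψ) = 1/2 -> 2/3 = 1
χ -> φ = 1/2 -> 1/6 = 2/3
!(χ -> φ) = !2/3 = 1/3
!φ = !1/6 = 5/6
χ -> !φ = 1/2 -> 5/6 = 1
ψ || χ = 1/6 || 1/2 = 1/2
(χ -> !φ) -> (ψ || χ) = 1 -> 1/2 = 1/2
!(χ -> φ) -> ((χ -> !φ) -> (ψ || χ)) = 1/3 -> 1/2 = 1
((χ || (χ || χ)) -> ((!χ <-> (χ -> χ)) -> ψ)) || (!(χ -> φ) -> ((χ -> !φ) -> (ψ || χ))) = 1 || 1 = 1
!ψ = !1/6 = 5/6
ψ -> φ = 1/6 -> 1/6 = 1
(ψ -> φ) -> χ = 1 -> 1/2 = 1/2
!ψ <-> ((ψ -> φ) -> χ) = 5/6 <-> 1/2 = 2/3
χ <-> ψ = 1/2 <-> 1/6 = 2/3
(!ψ <-> ((ψ -> φ) -> χ)) -> (χ <-> ψ) = 2/3 -> 2/3 = 1
!((!ψ <-> ((ψ -> φ) -> χ)) -> (χ <-> ψ)) = !1 = 0
(((χ || (χ || χ)) -> ((!χ <-> (χ -> χ)) -> ψ)) || (!(χ -> φ) -> ((χ -> !φ) -> (ψ || χ)))) <-> !((!ψ <-> ((ψ -> φ) -> χ)) -> (χ <-> ψ)) = 1 <-> 0 = 0
φ -> χ = 1/6 -> 1/2 = 1
φ <-> (φ -> χ) = 1/6 <-> 1 = 1/6
!(φ <-> (φ -> χ)) = !1/6 = 5/6
φ -> ψ = 1/6 -> 1/6 = 1
φ <-> ψ = 1/6 <-> 1/6 = 1
(φ -> ψ) || (φ <-> ψ) = 1 || 1 = 1
!(φ <-> (φ -> χ)) -> ((φ -> ψ) || (φ <-> ψ)) = 5/6 -> 1 = 1
χ || φ = 1/2 || 1/6 = 1/2
!φ = !1/6 = 5/6
(χ || φ) || !φ = 1/2 || 5/6 = 5/6
ψ -> φ = 1/6 -> 1/6 = 1
((χ || φ) || !φ) <-> (ψ -> φ) = 5/6 <-> 1 = 5/6
!(((χ || φ) || !φ) <-> (ψ -> φ)) = !5/6 = 1/6
(!(φ <-> (φ -> χ)) -> ((φ -> ψ) || (φ <-> ψ))) -> !(((χ || φ) || !φ) <-> (ψ -> φ)) = 1 -> 1/6 = 1/6
((((χ || (χ || χ)) -> ((!χ <-> (χ -> χ)) -> ψ)) || (!(χ -> φ) -> ((χ -> !φ) -> (ψ || χ)))) <-> !((!ψ <-> ((ψ -> φ) -> χ)) -> (χ <-> ψ))) || ((!(φ <-> (φ -> χ)) -> ((φ -> ψ) || (φ <-> ψ))) -> !(((χ || φ) || !φ) <-> (ψ -> φ))) = 0 || 1/6 = 1/6

1/6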